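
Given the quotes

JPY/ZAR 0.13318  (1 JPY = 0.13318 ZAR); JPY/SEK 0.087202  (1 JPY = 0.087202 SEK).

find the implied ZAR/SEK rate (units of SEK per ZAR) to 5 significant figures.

1 ZAR ÷ 0.13318 = 7.50863 JPY
7.50863 JPY × 0.087202 = 0.654768 SEK

ZAR/SEK = 0.65477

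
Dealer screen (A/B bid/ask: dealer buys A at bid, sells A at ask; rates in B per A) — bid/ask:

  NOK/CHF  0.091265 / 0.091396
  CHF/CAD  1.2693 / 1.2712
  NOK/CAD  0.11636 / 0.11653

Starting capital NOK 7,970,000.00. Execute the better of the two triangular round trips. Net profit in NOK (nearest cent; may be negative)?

Net profit: NOK 12,169.78

Best loop NOK → CAD → CHF → NOK:
NOK 7,970,000.00 × 0.11636 (sell NOK at bid) = CAD 927,389.20
CAD 927,389.20 ÷ 1.2712 (buy CHF at ask) = CHF 729,538.39
CHF 729,538.39 ÷ 0.091396 (buy NOK at ask) = NOK 7,982,169.78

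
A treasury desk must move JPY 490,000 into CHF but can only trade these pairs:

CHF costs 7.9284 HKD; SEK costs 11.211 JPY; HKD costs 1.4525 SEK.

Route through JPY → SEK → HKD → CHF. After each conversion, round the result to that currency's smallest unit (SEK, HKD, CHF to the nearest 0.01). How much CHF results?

JPY 490,000 ÷ 11.211 = SEK 43,707.07
SEK 43,707.07 ÷ 1.4525 = HKD 30,090.93
HKD 30,090.93 ÷ 7.9284 = CHF 3,795.33

CHF 3,795.33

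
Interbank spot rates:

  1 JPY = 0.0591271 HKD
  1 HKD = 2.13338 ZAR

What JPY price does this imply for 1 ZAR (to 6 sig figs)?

1 ZAR ÷ 2.13338 = 0.46874 HKD
0.46874 HKD ÷ 0.0591271 = 7.92766 JPY

ZAR/JPY = 7.92766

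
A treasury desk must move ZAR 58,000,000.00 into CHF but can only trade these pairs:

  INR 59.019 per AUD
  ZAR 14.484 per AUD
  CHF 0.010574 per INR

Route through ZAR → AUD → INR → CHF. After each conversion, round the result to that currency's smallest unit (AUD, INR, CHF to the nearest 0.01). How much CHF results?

CHF 2,499,025.17

ZAR 58,000,000.00 ÷ 14.484 = AUD 4,004,418.67
AUD 4,004,418.67 × 59.019 = INR 236,336,785.48
INR 236,336,785.48 × 0.010574 = CHF 2,499,025.17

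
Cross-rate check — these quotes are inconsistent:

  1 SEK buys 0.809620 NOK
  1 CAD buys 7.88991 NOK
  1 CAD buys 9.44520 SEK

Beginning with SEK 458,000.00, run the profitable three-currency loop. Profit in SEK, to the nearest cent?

Profitable loop is SEK → CAD → NOK → SEK:
SEK 458,000.00 ÷ 9.44520 = CAD 48,490.24
CAD 48,490.24 × 7.88991 = NOK 382,583.62
NOK 382,583.62 ÷ 0.809620 = SEK 472,547.14
Profit = SEK 472,547.14 − SEK 458,000.00

Profit: SEK 14,547.14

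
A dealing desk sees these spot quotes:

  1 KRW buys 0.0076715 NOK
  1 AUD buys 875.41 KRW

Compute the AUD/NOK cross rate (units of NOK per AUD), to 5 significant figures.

AUD/NOK = 6.7157

1 AUD × 875.41 = 875.41 KRW
875.41 KRW × 0.0076715 = 6.71571 NOK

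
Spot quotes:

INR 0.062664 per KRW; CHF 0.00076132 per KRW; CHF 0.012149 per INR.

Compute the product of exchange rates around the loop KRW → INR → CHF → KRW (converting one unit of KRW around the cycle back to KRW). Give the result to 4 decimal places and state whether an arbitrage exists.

Around KRW → INR → CHF → KRW: 1 × 0.062664 × 0.012149 ÷ 0.00076132 = 0.999980
Product ≈ 1 (deviation 0.002%, within rounding noise).

1.0000 (no arbitrage)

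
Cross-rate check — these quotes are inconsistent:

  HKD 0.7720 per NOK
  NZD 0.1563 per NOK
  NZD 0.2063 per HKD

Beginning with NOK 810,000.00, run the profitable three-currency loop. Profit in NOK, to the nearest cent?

Profitable loop is NOK → HKD → NZD → NOK:
NOK 810,000.00 × 0.7720 = HKD 625,320.00
HKD 625,320.00 × 0.2063 = NZD 129,003.52
NZD 129,003.52 ÷ 0.1563 = NOK 825,358.39
Profit = NOK 825,358.39 − NOK 810,000.00

Profit: NOK 15,358.39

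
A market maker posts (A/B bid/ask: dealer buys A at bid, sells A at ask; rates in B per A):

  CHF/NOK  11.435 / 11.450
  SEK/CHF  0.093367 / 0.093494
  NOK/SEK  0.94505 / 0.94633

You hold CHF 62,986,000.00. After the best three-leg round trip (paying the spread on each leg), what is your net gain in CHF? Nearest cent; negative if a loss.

Net profit: CHF 565,878.01

Best loop CHF → NOK → SEK → CHF:
CHF 62,986,000.00 × 11.435 (sell CHF at bid) = NOK 720,244,910.00
NOK 720,244,910.00 × 0.94505 (sell NOK at bid) = SEK 680,667,452.20
SEK 680,667,452.20 × 0.093367 (sell SEK at bid) = CHF 63,551,878.01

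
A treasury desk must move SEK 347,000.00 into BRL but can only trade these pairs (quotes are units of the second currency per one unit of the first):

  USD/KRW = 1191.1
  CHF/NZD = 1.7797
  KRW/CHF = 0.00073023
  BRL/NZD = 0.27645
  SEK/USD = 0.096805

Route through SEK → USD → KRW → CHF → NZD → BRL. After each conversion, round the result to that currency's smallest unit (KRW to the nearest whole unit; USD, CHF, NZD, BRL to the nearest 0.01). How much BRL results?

SEK 347,000.00 × 0.096805 = USD 33,591.33
USD 33,591.33 × 1191.1 = KRW 40,010,633
KRW 40,010,633 × 0.00073023 = CHF 29,216.96
CHF 29,216.96 × 1.7797 = NZD 51,997.42
NZD 51,997.42 ÷ 0.27645 = BRL 188,089.78

BRL 188,089.78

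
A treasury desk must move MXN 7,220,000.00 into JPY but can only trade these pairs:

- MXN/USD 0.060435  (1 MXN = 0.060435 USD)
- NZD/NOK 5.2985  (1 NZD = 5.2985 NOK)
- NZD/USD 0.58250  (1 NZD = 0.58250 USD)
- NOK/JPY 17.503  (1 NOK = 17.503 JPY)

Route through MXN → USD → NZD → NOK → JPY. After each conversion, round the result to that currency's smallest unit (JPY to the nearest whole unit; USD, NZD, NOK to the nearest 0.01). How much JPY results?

JPY 69,469,669

MXN 7,220,000.00 × 0.060435 = USD 436,340.70
USD 436,340.70 ÷ 0.58250 = NZD 749,082.75
NZD 749,082.75 × 5.2985 = NOK 3,969,014.95
NOK 3,969,014.95 × 17.503 = JPY 69,469,669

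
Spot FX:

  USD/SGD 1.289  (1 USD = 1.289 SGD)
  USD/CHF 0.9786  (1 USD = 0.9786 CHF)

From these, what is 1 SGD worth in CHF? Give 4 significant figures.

1 SGD ÷ 1.289 = 0.775795 USD
0.775795 USD × 0.9786 = 0.759193 CHF

SGD/CHF = 0.7592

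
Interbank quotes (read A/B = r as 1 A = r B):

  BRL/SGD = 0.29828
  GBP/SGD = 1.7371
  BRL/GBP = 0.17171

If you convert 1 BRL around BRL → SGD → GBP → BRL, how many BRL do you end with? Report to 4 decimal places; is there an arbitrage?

1.0000 (no arbitrage)

Around BRL → SGD → GBP → BRL: 1 × 0.29828 ÷ 1.7371 ÷ 0.17171 = 1.000009
Product ≈ 1 (deviation 0.001%, within rounding noise).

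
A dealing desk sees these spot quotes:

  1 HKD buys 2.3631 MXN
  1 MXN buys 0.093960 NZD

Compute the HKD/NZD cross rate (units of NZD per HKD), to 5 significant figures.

1 HKD × 2.3631 = 2.3631 MXN
2.3631 MXN × 0.093960 = 0.222037 NZD

HKD/NZD = 0.22204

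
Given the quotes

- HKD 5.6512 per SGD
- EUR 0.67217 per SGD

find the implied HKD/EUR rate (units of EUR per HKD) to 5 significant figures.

HKD/EUR = 0.11894

1 HKD ÷ 5.6512 = 0.176954 SGD
0.176954 SGD × 0.67217 = 0.118943 EUR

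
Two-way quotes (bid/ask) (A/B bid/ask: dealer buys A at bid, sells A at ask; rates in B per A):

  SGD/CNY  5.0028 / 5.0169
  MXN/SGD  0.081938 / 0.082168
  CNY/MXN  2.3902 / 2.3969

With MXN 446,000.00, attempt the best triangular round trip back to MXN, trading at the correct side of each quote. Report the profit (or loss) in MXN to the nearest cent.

Net profit: MXN 5,384.65

Best loop MXN → CNY → SGD → MXN:
MXN 446,000.00 ÷ 2.3969 (buy CNY at ask) = CNY 186,073.68
CNY 186,073.68 ÷ 5.0169 (buy SGD at ask) = SGD 37,089.37
SGD 37,089.37 ÷ 0.082168 (buy MXN at ask) = MXN 451,384.65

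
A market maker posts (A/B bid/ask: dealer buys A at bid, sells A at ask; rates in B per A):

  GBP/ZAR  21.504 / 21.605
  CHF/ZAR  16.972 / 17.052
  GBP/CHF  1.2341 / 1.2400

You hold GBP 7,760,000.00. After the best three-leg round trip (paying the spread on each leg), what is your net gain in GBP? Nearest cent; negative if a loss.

Net profit: GBP 131,943.43

Best loop GBP → ZAR → CHF → GBP:
GBP 7,760,000.00 × 21.504 (sell GBP at bid) = ZAR 166,871,040.00
ZAR 166,871,040.00 ÷ 17.052 (buy CHF at ask) = CHF 9,786,009.85
CHF 9,786,009.85 ÷ 1.2400 (buy GBP at ask) = GBP 7,891,943.43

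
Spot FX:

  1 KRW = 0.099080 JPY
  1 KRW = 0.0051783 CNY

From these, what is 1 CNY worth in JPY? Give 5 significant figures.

1 CNY ÷ 0.0051783 = 193.114 KRW
193.114 KRW × 0.099080 = 19.1337 JPY

CNY/JPY = 19.134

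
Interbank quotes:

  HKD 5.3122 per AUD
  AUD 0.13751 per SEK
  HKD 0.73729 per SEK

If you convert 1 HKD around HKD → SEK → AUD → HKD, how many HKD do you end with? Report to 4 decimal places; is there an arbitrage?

Around HKD → SEK → AUD → HKD: 1 ÷ 0.73729 × 0.13751 × 5.3122 = 0.990764
Product < 1; profitable direction is HKD → AUD → SEK → HKD.

0.9908 (arbitrage exists)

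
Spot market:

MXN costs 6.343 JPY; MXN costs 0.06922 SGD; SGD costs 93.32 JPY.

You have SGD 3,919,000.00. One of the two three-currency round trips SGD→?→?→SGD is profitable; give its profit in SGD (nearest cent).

Profit: SGD 72,047.32

Profitable loop is SGD → JPY → MXN → SGD:
SGD 3,919,000.00 × 93.32 = JPY 365,721,080
JPY 365,721,080 ÷ 6.343 = MXN 57,657,430.24
MXN 57,657,430.24 × 0.06922 = SGD 3,991,047.32
Profit = SGD 3,991,047.32 − SGD 3,919,000.00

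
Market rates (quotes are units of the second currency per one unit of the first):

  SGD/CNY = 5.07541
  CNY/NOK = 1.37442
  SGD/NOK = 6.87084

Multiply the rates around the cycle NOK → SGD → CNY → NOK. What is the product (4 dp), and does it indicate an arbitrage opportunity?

Around NOK → SGD → CNY → NOK: 1 ÷ 6.87084 × 5.07541 × 1.37442 = 1.015268
Product > 1; profitable direction is NOK → SGD → CNY → NOK.

1.0153 (arbitrage exists)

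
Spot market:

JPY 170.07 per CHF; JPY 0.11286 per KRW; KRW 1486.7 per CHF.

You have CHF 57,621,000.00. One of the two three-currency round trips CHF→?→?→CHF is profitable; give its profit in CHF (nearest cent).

Profitable loop is CHF → JPY → KRW → CHF:
CHF 57,621,000.00 × 170.07 = JPY 9,799,603,470
JPY 9,799,603,470 ÷ 0.11286 = KRW 86,829,731,260
KRW 86,829,731,260 ÷ 1486.7 = CHF 58,404,339.32
Profit = CHF 58,404,339.32 − CHF 57,621,000.00

Profit: CHF 783,339.32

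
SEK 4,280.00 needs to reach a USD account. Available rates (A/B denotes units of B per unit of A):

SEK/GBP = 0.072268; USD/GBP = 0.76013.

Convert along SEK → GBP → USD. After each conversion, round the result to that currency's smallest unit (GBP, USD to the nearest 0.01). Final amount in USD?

USD 406.92

SEK 4,280.00 × 0.072268 = GBP 309.31
GBP 309.31 ÷ 0.76013 = USD 406.92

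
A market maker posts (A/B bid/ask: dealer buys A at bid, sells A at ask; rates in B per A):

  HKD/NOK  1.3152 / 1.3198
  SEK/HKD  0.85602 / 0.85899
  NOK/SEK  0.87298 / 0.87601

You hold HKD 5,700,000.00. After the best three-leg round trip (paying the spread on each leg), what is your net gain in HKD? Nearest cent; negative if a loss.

Net profit: HKD 39,440.52

Best loop HKD → SEK → NOK → HKD:
HKD 5,700,000.00 ÷ 0.85899 (buy SEK at ask) = SEK 6,635,700.07
SEK 6,635,700.07 ÷ 0.87601 (buy NOK at ask) = NOK 7,574,913.60
NOK 7,574,913.60 ÷ 1.3198 (buy HKD at ask) = HKD 5,739,440.52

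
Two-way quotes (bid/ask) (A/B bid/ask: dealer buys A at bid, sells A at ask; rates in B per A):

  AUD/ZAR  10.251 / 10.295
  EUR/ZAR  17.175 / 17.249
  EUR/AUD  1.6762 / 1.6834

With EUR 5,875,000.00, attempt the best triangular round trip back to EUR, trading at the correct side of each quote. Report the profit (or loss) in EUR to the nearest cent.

Net result: EUR -22,572.82 (no profitable arbitrage after spreads)

Best loop EUR → AUD → ZAR → EUR:
EUR 5,875,000.00 × 1.6762 (sell EUR at bid) = AUD 9,847,675.00
AUD 9,847,675.00 × 10.251 (sell AUD at bid) = ZAR 100,948,516.42
ZAR 100,948,516.42 ÷ 17.249 (buy EUR at ask) = EUR 5,852,427.18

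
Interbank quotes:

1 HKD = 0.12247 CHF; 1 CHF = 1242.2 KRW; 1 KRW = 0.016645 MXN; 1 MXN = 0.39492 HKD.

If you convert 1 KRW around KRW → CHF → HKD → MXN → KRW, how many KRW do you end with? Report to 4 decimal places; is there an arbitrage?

1.0000 (no arbitrage)

Around KRW → CHF → HKD → MXN → KRW: 1 ÷ 1242.2 ÷ 0.12247 ÷ 0.39492 ÷ 0.016645 = 0.999967
Product ≈ 1 (deviation 0.003%, within rounding noise).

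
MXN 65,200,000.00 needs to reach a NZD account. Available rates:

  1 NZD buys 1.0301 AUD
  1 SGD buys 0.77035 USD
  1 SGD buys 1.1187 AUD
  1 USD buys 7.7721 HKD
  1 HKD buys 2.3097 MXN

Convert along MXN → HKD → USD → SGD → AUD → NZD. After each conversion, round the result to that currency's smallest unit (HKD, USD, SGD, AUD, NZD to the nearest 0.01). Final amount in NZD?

NZD 5,120,351.86

MXN 65,200,000.00 ÷ 2.3097 = HKD 28,228,774.30
HKD 28,228,774.30 ÷ 7.7721 = USD 3,632,065.25
USD 3,632,065.25 ÷ 0.77035 = SGD 4,714,824.75
SGD 4,714,824.75 × 1.1187 = AUD 5,274,474.45
AUD 5,274,474.45 ÷ 1.0301 = NZD 5,120,351.86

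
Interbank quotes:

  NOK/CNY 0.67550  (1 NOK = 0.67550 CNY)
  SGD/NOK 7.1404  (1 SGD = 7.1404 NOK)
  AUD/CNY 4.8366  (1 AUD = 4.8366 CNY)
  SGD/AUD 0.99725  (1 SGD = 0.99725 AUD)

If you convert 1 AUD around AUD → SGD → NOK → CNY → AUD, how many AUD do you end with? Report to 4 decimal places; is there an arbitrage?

Around AUD → SGD → NOK → CNY → AUD: 1 ÷ 0.99725 × 7.1404 × 0.67550 ÷ 4.8366 = 1.000008
Product ≈ 1 (deviation 0.001%, within rounding noise).

1.0000 (no arbitrage)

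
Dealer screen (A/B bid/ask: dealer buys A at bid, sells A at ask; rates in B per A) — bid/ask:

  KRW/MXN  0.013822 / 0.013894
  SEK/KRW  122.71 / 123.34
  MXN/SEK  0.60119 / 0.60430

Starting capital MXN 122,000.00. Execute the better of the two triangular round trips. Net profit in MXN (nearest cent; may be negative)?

Net profit: MXN 2,400.59

Best loop MXN → SEK → KRW → MXN:
MXN 122,000.00 × 0.60119 (sell MXN at bid) = SEK 73,345.18
SEK 73,345.18 × 122.71 (sell SEK at bid) = KRW 9,000,187
KRW 9,000,187 × 0.013822 (sell KRW at bid) = MXN 124,400.59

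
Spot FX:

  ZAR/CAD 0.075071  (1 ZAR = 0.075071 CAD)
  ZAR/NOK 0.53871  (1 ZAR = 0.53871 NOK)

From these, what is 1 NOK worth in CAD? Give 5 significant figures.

1 NOK ÷ 0.53871 = 1.85629 ZAR
1.85629 ZAR × 0.075071 = 0.139353 CAD

NOK/CAD = 0.13935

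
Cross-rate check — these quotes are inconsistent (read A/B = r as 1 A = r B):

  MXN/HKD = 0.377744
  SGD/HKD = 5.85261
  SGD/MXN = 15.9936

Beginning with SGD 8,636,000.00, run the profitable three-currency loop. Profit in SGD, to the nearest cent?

Profit: SGD 278,702.48

Profitable loop is SGD → MXN → HKD → SGD:
SGD 8,636,000.00 × 15.9936 = MXN 138,120,729.60
MXN 138,120,729.60 × 0.377744 = HKD 52,174,276.88
HKD 52,174,276.88 ÷ 5.85261 = SGD 8,914,702.48
Profit = SGD 8,914,702.48 − SGD 8,636,000.00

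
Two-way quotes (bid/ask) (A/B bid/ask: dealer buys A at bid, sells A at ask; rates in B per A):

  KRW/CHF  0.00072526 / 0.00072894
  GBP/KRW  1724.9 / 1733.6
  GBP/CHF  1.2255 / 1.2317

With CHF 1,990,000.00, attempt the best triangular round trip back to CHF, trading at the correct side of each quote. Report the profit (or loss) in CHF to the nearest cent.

Net profit: CHF 31,183.68

Best loop CHF → GBP → KRW → CHF:
CHF 1,990,000.00 ÷ 1.2317 (buy GBP at ask) = GBP 1,615,653.16
GBP 1,615,653.16 × 1724.9 (sell GBP at bid) = KRW 2,786,840,140
KRW 2,786,840,140 × 0.00072526 (sell KRW at bid) = CHF 2,021,183.68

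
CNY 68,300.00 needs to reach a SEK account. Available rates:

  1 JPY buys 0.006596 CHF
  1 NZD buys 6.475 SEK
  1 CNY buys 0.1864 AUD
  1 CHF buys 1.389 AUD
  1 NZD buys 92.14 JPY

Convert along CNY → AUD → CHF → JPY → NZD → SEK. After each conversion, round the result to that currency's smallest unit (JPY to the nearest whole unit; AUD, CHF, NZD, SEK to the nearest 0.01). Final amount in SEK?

SEK 97,650.64

CNY 68,300.00 × 0.1864 = AUD 12,731.12
AUD 12,731.12 ÷ 1.389 = CHF 9,165.67
CHF 9,165.67 ÷ 0.006596 = JPY 1,389,580
JPY 1,389,580 ÷ 92.14 = NZD 15,081.18
NZD 15,081.18 × 6.475 = SEK 97,650.64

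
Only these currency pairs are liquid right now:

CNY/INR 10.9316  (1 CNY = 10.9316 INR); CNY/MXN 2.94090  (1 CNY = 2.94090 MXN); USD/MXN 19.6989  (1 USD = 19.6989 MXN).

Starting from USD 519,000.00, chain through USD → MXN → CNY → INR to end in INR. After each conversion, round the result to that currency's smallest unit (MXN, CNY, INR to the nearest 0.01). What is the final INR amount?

USD 519,000.00 × 19.6989 = MXN 10,223,729.10
MXN 10,223,729.10 ÷ 2.94090 = CNY 3,476,394.68
CNY 3,476,394.68 × 10.9316 = INR 38,002,556.08

INR 38,002,556.08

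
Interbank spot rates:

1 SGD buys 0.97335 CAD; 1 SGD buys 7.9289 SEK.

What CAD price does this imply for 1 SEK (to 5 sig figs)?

1 SEK ÷ 7.9289 = 0.126121 SGD
0.126121 SGD × 0.97335 = 0.12276 CAD

SEK/CAD = 0.12276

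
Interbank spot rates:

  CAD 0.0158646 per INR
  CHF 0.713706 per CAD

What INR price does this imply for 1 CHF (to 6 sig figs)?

1 CHF ÷ 0.713706 = 1.40114 CAD
1.40114 CAD ÷ 0.0158646 = 88.3185 INR

CHF/INR = 88.3185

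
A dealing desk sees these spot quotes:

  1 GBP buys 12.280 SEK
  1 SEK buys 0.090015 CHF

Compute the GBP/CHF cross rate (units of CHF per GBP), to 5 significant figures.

1 GBP × 12.280 = 12.28 SEK
12.28 SEK × 0.090015 = 1.10538 CHF

GBP/CHF = 1.1054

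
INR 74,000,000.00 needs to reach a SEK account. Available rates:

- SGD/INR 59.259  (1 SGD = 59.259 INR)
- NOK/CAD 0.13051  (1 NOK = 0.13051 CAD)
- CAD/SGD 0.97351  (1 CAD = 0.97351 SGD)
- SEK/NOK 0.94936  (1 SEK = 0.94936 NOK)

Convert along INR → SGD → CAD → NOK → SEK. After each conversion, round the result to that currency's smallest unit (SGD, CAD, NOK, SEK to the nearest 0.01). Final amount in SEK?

SEK 10,352,905.81

INR 74,000,000.00 ÷ 59.259 = SGD 1,248,755.46
SGD 1,248,755.46 ÷ 0.97351 = CAD 1,282,735.11
CAD 1,282,735.11 ÷ 0.13051 = NOK 9,828,634.66
NOK 9,828,634.66 ÷ 0.94936 = SEK 10,352,905.81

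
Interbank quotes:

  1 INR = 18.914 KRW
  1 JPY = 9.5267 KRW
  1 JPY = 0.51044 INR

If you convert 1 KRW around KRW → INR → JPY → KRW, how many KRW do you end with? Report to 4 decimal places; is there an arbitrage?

0.9868 (arbitrage exists)

Around KRW → INR → JPY → KRW: 1 ÷ 18.914 ÷ 0.51044 × 9.5267 = 0.986767
Product < 1; profitable direction is KRW → JPY → INR → KRW.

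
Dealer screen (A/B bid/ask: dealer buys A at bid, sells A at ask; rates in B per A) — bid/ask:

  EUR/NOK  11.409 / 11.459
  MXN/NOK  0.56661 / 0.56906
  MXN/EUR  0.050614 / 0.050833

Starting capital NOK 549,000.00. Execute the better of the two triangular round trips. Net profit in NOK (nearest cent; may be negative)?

Best loop NOK → MXN → EUR → NOK:
NOK 549,000.00 ÷ 0.56906 (buy MXN at ask) = MXN 964,748.88
MXN 964,748.88 × 0.050614 (sell MXN at bid) = EUR 48,829.80
EUR 48,829.80 × 11.409 (sell EUR at bid) = NOK 557,099.19

Net profit: NOK 8,099.19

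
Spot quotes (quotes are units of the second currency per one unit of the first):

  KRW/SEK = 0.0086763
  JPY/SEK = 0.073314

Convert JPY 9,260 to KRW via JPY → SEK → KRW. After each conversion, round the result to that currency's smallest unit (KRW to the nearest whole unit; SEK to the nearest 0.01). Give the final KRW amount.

KRW 78,246

JPY 9,260 × 0.073314 = SEK 678.89
SEK 678.89 ÷ 0.0086763 = KRW 78,246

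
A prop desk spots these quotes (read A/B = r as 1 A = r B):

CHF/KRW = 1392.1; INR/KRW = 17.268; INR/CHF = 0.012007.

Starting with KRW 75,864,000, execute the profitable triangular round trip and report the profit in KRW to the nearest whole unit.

Profitable loop is KRW → CHF → INR → KRW:
KRW 75,864,000 ÷ 1392.1 = CHF 54,496.09
CHF 54,496.09 ÷ 0.012007 = INR 4,538,692.85
INR 4,538,692.85 × 17.268 = KRW 78,374,148
Profit = KRW 78,374,148 − KRW 75,864,000

Profit: KRW 2,510,148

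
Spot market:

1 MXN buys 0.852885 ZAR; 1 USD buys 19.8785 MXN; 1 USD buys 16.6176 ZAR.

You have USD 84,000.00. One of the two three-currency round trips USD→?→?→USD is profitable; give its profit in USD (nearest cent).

Profit: USD 1,700.84

Profitable loop is USD → MXN → ZAR → USD:
USD 84,000.00 × 19.8785 = MXN 1,669,794.00
MXN 1,669,794.00 × 0.852885 = ZAR 1,424,142.26
ZAR 1,424,142.26 ÷ 16.6176 = USD 85,700.84
Profit = USD 85,700.84 − USD 84,000.00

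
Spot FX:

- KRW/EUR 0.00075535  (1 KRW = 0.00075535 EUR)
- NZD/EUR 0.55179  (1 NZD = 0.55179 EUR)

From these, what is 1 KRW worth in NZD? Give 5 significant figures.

1 KRW × 0.00075535 = 0.00075535 EUR
0.00075535 EUR ÷ 0.55179 = 0.00136891 NZD

KRW/NZD = 0.0013689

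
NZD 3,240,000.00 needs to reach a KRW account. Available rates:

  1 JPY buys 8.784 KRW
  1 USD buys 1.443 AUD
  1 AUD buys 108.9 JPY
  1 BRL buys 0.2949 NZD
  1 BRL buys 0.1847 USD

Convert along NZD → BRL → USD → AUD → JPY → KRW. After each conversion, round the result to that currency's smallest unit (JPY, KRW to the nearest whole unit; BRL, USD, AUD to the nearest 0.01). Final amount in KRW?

NZD 3,240,000.00 ÷ 0.2949 = BRL 10,986,775.18
BRL 10,986,775.18 × 0.1847 = USD 2,029,257.38
USD 2,029,257.38 × 1.443 = AUD 2,928,218.40
AUD 2,928,218.40 × 108.9 = JPY 318,882,984
JPY 318,882,984 × 8.784 = KRW 2,801,068,131

KRW 2,801,068,131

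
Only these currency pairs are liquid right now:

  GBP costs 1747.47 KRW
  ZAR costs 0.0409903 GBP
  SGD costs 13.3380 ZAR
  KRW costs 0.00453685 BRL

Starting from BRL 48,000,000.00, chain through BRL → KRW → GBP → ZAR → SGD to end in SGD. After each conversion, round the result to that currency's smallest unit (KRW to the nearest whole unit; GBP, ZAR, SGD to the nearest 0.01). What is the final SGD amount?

BRL 48,000,000.00 ÷ 0.00453685 = KRW 10,580,027,993
KRW 10,580,027,993 ÷ 1747.47 = GBP 6,054,483.33
GBP 6,054,483.33 ÷ 0.0409903 = ZAR 147,705,270.03
ZAR 147,705,270.03 ÷ 13.3380 = SGD 11,074,019.35

SGD 11,074,019.35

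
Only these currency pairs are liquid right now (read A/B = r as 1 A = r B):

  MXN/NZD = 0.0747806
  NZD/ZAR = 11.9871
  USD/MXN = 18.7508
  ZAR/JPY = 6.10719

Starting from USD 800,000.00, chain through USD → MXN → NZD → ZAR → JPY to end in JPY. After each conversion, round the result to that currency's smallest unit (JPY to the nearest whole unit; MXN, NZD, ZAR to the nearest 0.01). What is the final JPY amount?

JPY 82,121,012

USD 800,000.00 × 18.7508 = MXN 15,000,640.00
MXN 15,000,640.00 × 0.0747806 = NZD 1,121,756.86
NZD 1,121,756.86 × 11.9871 = ZAR 13,446,611.66
ZAR 13,446,611.66 × 6.10719 = JPY 82,121,012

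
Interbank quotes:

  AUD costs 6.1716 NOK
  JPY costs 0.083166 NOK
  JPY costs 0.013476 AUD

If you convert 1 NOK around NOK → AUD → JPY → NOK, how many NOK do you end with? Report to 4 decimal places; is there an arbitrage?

1.0000 (no arbitrage)

Around NOK → AUD → JPY → NOK: 1 ÷ 6.1716 ÷ 0.013476 × 0.083166 = 0.999970
Product ≈ 1 (deviation 0.003%, within rounding noise).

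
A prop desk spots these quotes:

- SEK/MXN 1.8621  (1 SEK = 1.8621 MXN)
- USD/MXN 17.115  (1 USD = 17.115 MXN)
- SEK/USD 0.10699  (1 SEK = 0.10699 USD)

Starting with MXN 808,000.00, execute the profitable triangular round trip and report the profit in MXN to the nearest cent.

Profit: MXN 13,664.02

Profitable loop is MXN → USD → SEK → MXN:
MXN 808,000.00 ÷ 17.115 = USD 47,210.05
USD 47,210.05 ÷ 0.10699 = SEK 441,256.66
SEK 441,256.66 × 1.8621 = MXN 821,664.02
Profit = MXN 821,664.02 − MXN 808,000.00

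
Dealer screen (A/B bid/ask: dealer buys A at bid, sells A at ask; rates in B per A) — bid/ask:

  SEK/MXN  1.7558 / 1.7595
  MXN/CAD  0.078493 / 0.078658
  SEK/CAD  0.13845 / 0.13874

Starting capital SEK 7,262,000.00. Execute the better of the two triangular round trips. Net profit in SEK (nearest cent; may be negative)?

Net profit: SEK 2,689.12

Best loop SEK → CAD → MXN → SEK:
SEK 7,262,000.00 × 0.13845 (sell SEK at bid) = CAD 1,005,423.90
CAD 1,005,423.90 ÷ 0.078658 (buy MXN at ask) = MXN 12,782,220.50
MXN 12,782,220.50 ÷ 1.7595 (buy SEK at ask) = SEK 7,264,689.12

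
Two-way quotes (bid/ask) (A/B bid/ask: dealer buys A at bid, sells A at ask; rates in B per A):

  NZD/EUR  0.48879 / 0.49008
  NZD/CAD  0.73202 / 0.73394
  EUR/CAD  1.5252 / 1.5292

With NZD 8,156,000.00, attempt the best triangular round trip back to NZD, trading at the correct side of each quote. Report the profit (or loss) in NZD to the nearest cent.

Net profit: NZD 128,489.82

Best loop NZD → EUR → CAD → NZD:
NZD 8,156,000.00 × 0.48879 (sell NZD at bid) = EUR 3,986,571.24
EUR 3,986,571.24 × 1.5252 (sell EUR at bid) = CAD 6,080,318.46
CAD 6,080,318.46 ÷ 0.73394 (buy NZD at ask) = NZD 8,284,489.82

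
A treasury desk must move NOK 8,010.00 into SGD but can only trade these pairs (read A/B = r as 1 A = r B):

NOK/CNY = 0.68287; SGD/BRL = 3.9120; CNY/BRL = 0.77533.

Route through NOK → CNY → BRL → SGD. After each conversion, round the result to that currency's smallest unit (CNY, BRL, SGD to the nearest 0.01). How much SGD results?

SGD 1,084.07

NOK 8,010.00 × 0.68287 = CNY 5,469.79
CNY 5,469.79 × 0.77533 = BRL 4,240.89
BRL 4,240.89 ÷ 3.9120 = SGD 1,084.07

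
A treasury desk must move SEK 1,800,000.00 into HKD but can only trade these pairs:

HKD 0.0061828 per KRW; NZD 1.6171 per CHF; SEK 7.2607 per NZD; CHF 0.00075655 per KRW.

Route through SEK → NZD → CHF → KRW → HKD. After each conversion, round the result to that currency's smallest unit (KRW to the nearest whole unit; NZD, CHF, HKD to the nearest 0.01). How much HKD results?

SEK 1,800,000.00 ÷ 7.2607 = NZD 247,909.98
NZD 247,909.98 ÷ 1.6171 = CHF 153,305.29
CHF 153,305.29 ÷ 0.00075655 = KRW 202,637,354
KRW 202,637,354 × 0.0061828 = HKD 1,252,866.23

HKD 1,252,866.23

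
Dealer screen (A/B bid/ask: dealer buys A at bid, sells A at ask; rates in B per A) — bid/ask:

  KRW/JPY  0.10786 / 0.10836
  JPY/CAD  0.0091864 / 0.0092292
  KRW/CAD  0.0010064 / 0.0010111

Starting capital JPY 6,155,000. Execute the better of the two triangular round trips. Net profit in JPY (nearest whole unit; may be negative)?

Net profit: JPY 38,921

Best loop JPY → KRW → CAD → JPY:
JPY 6,155,000 ÷ 0.10836 (buy KRW at ask) = KRW 56,801,403
KRW 56,801,403 × 0.0010064 (sell KRW at bid) = CAD 57,164.93
CAD 57,164.93 ÷ 0.0092292 (buy JPY at ask) = JPY 6,193,921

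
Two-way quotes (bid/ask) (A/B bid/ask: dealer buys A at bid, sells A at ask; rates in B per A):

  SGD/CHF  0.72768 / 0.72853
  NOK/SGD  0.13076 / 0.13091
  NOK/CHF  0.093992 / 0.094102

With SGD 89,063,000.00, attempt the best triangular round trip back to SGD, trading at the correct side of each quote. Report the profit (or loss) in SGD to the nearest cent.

Net profit: SGD 993,241.27

Best loop SGD → CHF → NOK → SGD:
SGD 89,063,000.00 × 0.72768 (sell SGD at bid) = CHF 64,809,363.84
CHF 64,809,363.84 ÷ 0.094102 (buy NOK at ask) = NOK 688,713,989.50
NOK 688,713,989.50 × 0.13076 (sell NOK at bid) = SGD 90,056,241.27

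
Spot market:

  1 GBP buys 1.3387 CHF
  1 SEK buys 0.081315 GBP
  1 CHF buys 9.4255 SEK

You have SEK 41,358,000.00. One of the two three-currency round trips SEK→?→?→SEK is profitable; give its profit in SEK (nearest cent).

Profit: SEK 1,076,379.53

Profitable loop is SEK → GBP → CHF → SEK:
SEK 41,358,000.00 × 0.081315 = GBP 3,363,025.77
GBP 3,363,025.77 × 1.3387 = CHF 4,502,082.60
CHF 4,502,082.60 × 9.4255 = SEK 42,434,379.53
Profit = SEK 42,434,379.53 − SEK 41,358,000.00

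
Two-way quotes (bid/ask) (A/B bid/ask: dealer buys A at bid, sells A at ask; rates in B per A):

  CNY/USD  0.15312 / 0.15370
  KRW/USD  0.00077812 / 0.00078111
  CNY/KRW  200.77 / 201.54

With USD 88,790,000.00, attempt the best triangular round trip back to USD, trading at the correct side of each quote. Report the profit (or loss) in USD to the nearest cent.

Best loop USD → CNY → KRW → USD:
USD 88,790,000.00 ÷ 0.15370 (buy CNY at ask) = CNY 577,683,799.61
CNY 577,683,799.61 × 200.77 (sell CNY at bid) = KRW 115,981,576,448
KRW 115,981,576,448 × 0.00077812 (sell KRW at bid) = USD 90,247,584.27

Net profit: USD 1,457,584.27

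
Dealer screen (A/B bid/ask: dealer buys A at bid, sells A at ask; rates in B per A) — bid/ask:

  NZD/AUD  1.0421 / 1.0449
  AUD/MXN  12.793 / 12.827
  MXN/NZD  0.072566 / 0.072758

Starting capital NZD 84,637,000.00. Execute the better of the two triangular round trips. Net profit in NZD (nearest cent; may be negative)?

Net profit: NZD 2,154,997.72

Best loop NZD → MXN → AUD → NZD:
NZD 84,637,000.00 ÷ 0.072758 (buy MXN at ask) = MXN 1,163,267,269.58
MXN 1,163,267,269.58 ÷ 12.827 (buy AUD at ask) = AUD 90,688,958.41
AUD 90,688,958.41 ÷ 1.0449 (buy NZD at ask) = NZD 86,791,997.72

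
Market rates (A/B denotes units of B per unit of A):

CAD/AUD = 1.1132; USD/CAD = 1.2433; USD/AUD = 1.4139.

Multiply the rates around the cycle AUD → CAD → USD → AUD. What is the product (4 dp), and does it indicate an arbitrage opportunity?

Around AUD → CAD → USD → AUD: 1 ÷ 1.1132 ÷ 1.2433 × 1.4139 = 1.021573
Product > 1; profitable direction is AUD → CAD → USD → AUD.

1.0216 (arbitrage exists)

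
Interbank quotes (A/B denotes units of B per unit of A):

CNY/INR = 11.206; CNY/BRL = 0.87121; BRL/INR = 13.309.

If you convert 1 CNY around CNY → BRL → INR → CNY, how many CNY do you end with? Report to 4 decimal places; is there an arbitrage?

1.0347 (arbitrage exists)

Around CNY → BRL → INR → CNY: 1 × 0.87121 × 13.309 ÷ 11.206 = 1.034708
Product > 1; profitable direction is CNY → BRL → INR → CNY.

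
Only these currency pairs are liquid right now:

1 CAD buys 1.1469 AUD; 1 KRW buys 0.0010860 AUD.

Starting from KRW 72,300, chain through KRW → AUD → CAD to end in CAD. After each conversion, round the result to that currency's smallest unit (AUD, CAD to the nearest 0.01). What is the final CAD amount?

CAD 68.46

KRW 72,300 × 0.0010860 = AUD 78.52
AUD 78.52 ÷ 1.1469 = CAD 68.46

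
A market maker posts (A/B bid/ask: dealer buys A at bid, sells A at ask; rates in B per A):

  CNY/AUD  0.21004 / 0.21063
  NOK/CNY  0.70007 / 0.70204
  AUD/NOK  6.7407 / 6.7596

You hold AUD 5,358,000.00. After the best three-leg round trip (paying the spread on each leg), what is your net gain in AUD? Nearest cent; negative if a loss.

Net profit: AUD 2,429.97

Best loop AUD → CNY → NOK → AUD:
AUD 5,358,000.00 ÷ 0.21063 (buy CNY at ask) = CNY 25,437,971.80
CNY 25,437,971.80 ÷ 0.70204 (buy NOK at ask) = NOK 36,234,362.43
NOK 36,234,362.43 ÷ 6.7596 (buy AUD at ask) = AUD 5,360,429.97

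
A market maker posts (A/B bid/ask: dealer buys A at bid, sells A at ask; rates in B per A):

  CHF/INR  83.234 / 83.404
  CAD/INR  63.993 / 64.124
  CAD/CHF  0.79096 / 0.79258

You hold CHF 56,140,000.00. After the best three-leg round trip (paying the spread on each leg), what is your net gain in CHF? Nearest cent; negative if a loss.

Best loop CHF → INR → CAD → CHF:
CHF 56,140,000.00 × 83.234 (sell CHF at bid) = INR 4,672,756,760.00
INR 4,672,756,760.00 ÷ 64.124 (buy CAD at ask) = CAD 72,870,637.51
CAD 72,870,637.51 × 0.79096 (sell CAD at bid) = CHF 57,637,759.45

Net profit: CHF 1,497,759.45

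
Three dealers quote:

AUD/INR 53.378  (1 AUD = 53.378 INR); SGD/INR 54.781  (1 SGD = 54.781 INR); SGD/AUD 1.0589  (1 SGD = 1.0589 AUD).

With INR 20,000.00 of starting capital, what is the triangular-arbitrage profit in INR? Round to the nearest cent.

Profitable loop is INR → SGD → AUD → INR:
INR 20,000.00 ÷ 54.781 = SGD 365.09
SGD 365.09 × 1.0589 = AUD 386.59
AUD 386.59 × 53.378 = INR 20,635.61
Profit = INR 20,635.61 − INR 20,000.00

Profit: INR 635.61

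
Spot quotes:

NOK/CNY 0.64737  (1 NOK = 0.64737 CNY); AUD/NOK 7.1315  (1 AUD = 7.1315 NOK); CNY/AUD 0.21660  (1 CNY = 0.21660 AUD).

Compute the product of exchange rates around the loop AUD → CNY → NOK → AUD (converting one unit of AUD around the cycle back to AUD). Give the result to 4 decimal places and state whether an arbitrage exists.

Around AUD → CNY → NOK → AUD: 1 ÷ 0.21660 ÷ 0.64737 ÷ 7.1315 = 1.000019
Product ≈ 1 (deviation 0.002%, within rounding noise).

1.0000 (no arbitrage)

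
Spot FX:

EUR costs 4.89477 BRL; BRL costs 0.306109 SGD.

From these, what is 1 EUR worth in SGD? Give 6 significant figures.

EUR/SGD = 1.49833

1 EUR × 4.89477 = 4.89477 BRL
4.89477 BRL × 0.306109 = 1.49833 SGD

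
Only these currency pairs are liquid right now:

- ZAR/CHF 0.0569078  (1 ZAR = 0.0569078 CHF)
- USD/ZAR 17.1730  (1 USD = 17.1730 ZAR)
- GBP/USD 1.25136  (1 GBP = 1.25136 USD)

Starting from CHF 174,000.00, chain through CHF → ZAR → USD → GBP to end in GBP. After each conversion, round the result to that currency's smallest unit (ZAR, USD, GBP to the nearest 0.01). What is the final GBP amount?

GBP 142,281.69

CHF 174,000.00 ÷ 0.0569078 = ZAR 3,057,577.34
ZAR 3,057,577.34 ÷ 17.1730 = USD 178,045.61
USD 178,045.61 ÷ 1.25136 = GBP 142,281.69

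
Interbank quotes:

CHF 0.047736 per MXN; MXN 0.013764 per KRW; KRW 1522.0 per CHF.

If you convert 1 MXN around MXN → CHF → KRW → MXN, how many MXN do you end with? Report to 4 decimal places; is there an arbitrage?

1.0000 (no arbitrage)

Around MXN → CHF → KRW → MXN: 1 × 0.047736 × 1522.0 × 0.013764 = 1.000012
Product ≈ 1 (deviation 0.001%, within rounding noise).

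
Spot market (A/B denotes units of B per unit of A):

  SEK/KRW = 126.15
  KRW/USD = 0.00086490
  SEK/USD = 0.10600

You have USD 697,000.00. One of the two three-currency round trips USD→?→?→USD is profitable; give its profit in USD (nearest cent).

Profit: USD 20,430.88

Profitable loop is USD → SEK → KRW → USD:
USD 697,000.00 ÷ 0.10600 = SEK 6,575,471.70
SEK 6,575,471.70 × 126.15 = KRW 829,495,755
KRW 829,495,755 × 0.00086490 = USD 717,430.88
Profit = USD 717,430.88 − USD 697,000.00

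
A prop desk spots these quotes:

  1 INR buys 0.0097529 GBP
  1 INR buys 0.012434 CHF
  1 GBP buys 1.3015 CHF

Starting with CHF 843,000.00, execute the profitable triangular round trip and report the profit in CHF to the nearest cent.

Profitable loop is CHF → INR → GBP → CHF:
CHF 843,000.00 ÷ 0.012434 = INR 67,797,973.30
INR 67,797,973.30 × 0.0097529 = GBP 661,226.85
GBP 661,226.85 × 1.3015 = CHF 860,586.75
Profit = CHF 860,586.75 − CHF 843,000.00

Profit: CHF 17,586.75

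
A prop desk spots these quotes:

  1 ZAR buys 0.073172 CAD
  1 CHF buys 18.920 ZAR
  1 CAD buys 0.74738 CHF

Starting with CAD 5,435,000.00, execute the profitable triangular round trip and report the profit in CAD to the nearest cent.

Profitable loop is CAD → CHF → ZAR → CAD:
CAD 5,435,000.00 × 0.74738 = CHF 4,062,010.30
CHF 4,062,010.30 × 18.920 = ZAR 76,853,234.88
ZAR 76,853,234.88 × 0.073172 = CAD 5,623,504.90
Profit = CAD 5,623,504.90 − CAD 5,435,000.00

Profit: CAD 188,504.90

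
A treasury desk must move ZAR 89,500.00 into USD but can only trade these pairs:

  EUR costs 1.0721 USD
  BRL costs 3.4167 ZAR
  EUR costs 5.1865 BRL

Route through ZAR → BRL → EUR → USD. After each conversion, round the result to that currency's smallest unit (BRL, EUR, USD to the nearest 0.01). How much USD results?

USD 5,414.74

ZAR 89,500.00 ÷ 3.4167 = BRL 26,194.87
BRL 26,194.87 ÷ 5.1865 = EUR 5,050.59
EUR 5,050.59 × 1.0721 = USD 5,414.74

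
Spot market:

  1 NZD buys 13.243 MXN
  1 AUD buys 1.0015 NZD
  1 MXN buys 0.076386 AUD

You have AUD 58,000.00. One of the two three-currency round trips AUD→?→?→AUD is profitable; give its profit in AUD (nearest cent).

Profit: AUD 759.64

Profitable loop is AUD → NZD → MXN → AUD:
AUD 58,000.00 × 1.0015 = NZD 58,087.00
NZD 58,087.00 × 13.243 = MXN 769,246.14
MXN 769,246.14 × 0.076386 = AUD 58,759.64
Profit = AUD 58,759.64 − AUD 58,000.00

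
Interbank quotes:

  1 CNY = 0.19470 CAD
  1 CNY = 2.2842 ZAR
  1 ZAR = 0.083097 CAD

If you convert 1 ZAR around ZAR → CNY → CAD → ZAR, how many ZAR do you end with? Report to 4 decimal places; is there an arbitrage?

Around ZAR → CNY → CAD → ZAR: 1 ÷ 2.2842 × 0.19470 ÷ 0.083097 = 1.025762
Product > 1; profitable direction is ZAR → CNY → CAD → ZAR.

1.0258 (arbitrage exists)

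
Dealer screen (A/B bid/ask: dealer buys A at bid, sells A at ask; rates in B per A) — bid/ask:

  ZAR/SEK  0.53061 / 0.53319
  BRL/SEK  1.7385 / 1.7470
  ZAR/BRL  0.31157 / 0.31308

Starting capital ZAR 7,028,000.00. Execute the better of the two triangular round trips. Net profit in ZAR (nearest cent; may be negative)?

Best loop ZAR → BRL → SEK → ZAR:
ZAR 7,028,000.00 × 0.31157 (sell ZAR at bid) = BRL 2,189,713.96
BRL 2,189,713.96 × 1.7385 (sell BRL at bid) = SEK 3,806,817.72
SEK 3,806,817.72 ÷ 0.53319 (buy ZAR at ask) = ZAR 7,139,702.02

Net profit: ZAR 111,702.02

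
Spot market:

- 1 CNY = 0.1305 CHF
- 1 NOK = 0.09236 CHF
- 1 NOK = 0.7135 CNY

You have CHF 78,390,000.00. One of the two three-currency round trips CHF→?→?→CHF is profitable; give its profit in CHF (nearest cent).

Profitable loop is CHF → NOK → CNY → CHF:
CHF 78,390,000.00 ÷ 0.09236 = NOK 848,744,045.04
NOK 848,744,045.04 × 0.7135 = CNY 605,578,876.14
CNY 605,578,876.14 × 0.1305 = CHF 79,028,043.34
Profit = CHF 79,028,043.34 − CHF 78,390,000.00

Profit: CHF 638,043.34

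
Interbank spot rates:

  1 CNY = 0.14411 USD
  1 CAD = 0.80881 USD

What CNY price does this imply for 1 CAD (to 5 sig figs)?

1 CAD × 0.80881 = 0.80881 USD
0.80881 USD ÷ 0.14411 = 5.61245 CNY

CAD/CNY = 5.6124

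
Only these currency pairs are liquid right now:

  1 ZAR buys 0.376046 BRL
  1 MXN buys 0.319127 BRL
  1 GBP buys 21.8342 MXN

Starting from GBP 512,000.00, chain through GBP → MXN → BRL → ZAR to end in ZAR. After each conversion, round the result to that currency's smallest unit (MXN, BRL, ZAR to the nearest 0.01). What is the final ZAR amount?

ZAR 9,487,020.10

GBP 512,000.00 × 21.8342 = MXN 11,179,110.40
MXN 11,179,110.40 × 0.319127 = BRL 3,567,555.96
BRL 3,567,555.96 ÷ 0.376046 = ZAR 9,487,020.10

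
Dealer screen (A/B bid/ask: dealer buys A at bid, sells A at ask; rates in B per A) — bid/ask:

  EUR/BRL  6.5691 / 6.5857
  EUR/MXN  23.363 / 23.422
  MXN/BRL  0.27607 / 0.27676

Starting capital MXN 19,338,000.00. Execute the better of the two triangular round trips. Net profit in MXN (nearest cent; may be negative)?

Best loop MXN → EUR → BRL → MXN:
MXN 19,338,000.00 ÷ 23.422 (buy EUR at ask) = EUR 825,634.02
EUR 825,634.02 × 6.5691 (sell EUR at bid) = BRL 5,423,672.44
BRL 5,423,672.44 ÷ 0.27676 (buy MXN at ask) = MXN 19,597,024.27

Net profit: MXN 259,024.27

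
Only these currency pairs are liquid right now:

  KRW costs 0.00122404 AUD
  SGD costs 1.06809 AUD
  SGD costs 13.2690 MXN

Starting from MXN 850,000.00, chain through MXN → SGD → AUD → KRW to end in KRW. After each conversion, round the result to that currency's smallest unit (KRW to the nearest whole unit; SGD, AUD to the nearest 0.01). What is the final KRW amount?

MXN 850,000.00 ÷ 13.2690 = SGD 64,059.09
SGD 64,059.09 × 1.06809 = AUD 68,420.87
AUD 68,420.87 ÷ 0.00122404 = KRW 55,897,577

KRW 55,897,577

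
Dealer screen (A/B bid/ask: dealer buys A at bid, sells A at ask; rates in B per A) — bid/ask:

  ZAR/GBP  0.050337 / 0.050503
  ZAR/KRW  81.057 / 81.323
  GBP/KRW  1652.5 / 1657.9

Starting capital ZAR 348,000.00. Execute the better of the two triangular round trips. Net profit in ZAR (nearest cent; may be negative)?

Best loop ZAR → GBP → KRW → ZAR:
ZAR 348,000.00 × 0.050337 (sell ZAR at bid) = GBP 17,517.28
GBP 17,517.28 × 1652.5 (sell GBP at bid) = KRW 28,947,299
KRW 28,947,299 ÷ 81.323 (buy ZAR at ask) = ZAR 355,954.63

Net profit: ZAR 7,954.63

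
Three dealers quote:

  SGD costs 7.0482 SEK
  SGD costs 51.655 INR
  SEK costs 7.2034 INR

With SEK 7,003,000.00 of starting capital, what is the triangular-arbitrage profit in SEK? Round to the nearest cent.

Profit: SEK 121,932.29

Profitable loop is SEK → SGD → INR → SEK:
SEK 7,003,000.00 ÷ 7.0482 = SGD 993,587.02
SGD 993,587.02 × 51.655 = INR 51,323,737.27
INR 51,323,737.27 ÷ 7.2034 = SEK 7,124,932.29
Profit = SEK 7,124,932.29 − SEK 7,003,000.00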